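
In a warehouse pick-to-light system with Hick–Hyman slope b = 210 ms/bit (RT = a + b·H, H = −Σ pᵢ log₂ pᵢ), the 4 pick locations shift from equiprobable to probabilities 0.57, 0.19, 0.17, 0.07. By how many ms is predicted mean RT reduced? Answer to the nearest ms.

80 ms

Equiprobable entropy H₀ = log₂ 4 = 2.0000 bits.
Skewed entropy H = −Σ pᵢ log₂ pᵢ = 1.6206 bits.
ΔRT = b·(H₀ − H) = 210 × 0.3794 = 79.67 ms.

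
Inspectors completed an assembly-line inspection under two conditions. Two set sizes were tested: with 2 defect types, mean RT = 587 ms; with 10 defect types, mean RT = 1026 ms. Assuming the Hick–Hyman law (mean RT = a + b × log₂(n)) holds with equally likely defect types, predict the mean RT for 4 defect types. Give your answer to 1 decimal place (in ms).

776.1 ms

Fit slope and intercept:
  b = (1026 − 587) / (log₂ 10 − log₂ 2) = 439 / (3.3219 − 1) = 189.067 ms/bit
  a = 587 − 189.067 × 1 = 397.933 ms
Then RT(4) = 397.933 + 189.067 × log₂ 4 = 397.933 + 189.067 × 2 ≈ 776.067 ms.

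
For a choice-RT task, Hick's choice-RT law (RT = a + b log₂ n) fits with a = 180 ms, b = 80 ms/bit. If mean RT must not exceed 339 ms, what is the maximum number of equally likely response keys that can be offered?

80·log₂ n ≤ 339 − 180 = 159, giving log₂ n ≤ 1.9875 and n ≤ 3.965. The largest whole number is 3.

3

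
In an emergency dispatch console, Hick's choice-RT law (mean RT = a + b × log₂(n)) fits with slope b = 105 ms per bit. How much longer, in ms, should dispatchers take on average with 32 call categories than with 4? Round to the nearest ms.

The intercept a cancels: ΔRT = b·(log₂ n₂ − log₂ n₁) = b·log₂(n₂/n₁).
log₂(32) − log₂(4) = log₂(32/4) = log₂(8) = 3.
ΔRT = 105 × 3.0000 = 315.000 ms.

315 ms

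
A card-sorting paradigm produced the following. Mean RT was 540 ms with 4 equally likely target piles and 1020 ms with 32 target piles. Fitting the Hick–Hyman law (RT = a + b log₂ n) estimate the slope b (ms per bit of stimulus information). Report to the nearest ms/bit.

The slope on a log₂ axis is (1020 − 540) / (5 − 2) = 160 ms/bit.

160 ms/bit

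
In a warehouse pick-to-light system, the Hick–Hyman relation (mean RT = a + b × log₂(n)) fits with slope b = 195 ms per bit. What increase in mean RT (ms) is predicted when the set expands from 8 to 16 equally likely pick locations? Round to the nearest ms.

195 ms

ΔRT = (a + b log₂ n₂) − (a + b log₂ n₁) = b·(log₂ n₂ − log₂ n₁).
log₂(16) − log₂(8) = log₂(16/8) = log₂(2) = 1.
ΔRT = 195 × 1.0000 = 195.000 ms.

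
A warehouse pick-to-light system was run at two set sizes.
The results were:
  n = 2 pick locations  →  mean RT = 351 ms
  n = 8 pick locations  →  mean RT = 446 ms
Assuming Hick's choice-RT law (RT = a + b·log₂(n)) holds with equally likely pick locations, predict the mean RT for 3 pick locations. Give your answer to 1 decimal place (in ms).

Solve the two-equation system in a and b:
  b = (446 − 351) / (log₂ 8 − log₂ 2) = 95 / (3 − 1) = 47.500 ms/bit
  a = 351 − 47.500 × 1 = 303.500 ms
Then RT(3) = 303.500 + 47.500 × log₂ 3 = 303.500 + 47.500 × 1.5850 ≈ 378.786 ms.

378.8 ms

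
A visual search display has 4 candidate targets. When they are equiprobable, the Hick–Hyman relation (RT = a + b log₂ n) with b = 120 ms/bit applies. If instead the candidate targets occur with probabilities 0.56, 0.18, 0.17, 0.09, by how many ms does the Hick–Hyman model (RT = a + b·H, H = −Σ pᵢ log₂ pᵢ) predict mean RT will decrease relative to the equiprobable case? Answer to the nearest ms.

41 ms

The RT saving is b·ΔH. Equiprobable H₀ = log₂(4) = 2.0000 bits; with the given probabilities H = 1.6610 bits.
b·(H₀ − H) = 120 × (2.0000 − 1.6610) = 40.68 ms.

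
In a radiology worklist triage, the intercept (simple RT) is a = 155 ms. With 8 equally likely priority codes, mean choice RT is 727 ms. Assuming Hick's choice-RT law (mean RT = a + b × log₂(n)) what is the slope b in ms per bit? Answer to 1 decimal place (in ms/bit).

8 alternatives carry log₂ 8 = 3 bits; the choice cost is 727 − 155 = 572 ms, so b = 572/3 = 190.667 ms/bit.

190.7 ms/bit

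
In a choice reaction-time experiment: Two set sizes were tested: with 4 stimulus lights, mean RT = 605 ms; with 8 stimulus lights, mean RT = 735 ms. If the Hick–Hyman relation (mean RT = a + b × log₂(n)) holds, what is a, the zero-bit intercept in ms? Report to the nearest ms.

345 ms

Slope: b = (735 − 605) / (log₂ 8 − log₂ 4) = 130/1.0000 = 130 ms/bit.
a = RT₁ − b·log₂ n₁ = 605 − 130 × 2 = 345.000 ms.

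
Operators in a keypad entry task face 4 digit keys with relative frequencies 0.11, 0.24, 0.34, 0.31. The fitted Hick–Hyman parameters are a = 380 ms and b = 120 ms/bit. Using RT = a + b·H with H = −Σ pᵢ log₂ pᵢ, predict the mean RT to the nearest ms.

H = 0.11·log₂(1/0.11) + 0.24·log₂(1/0.24) + 0.34·log₂(1/0.34) + 0.31·log₂(1/0.31) = 1.8974 bits.
RT = 380 + 120 × 1.8974 = 607.69 ms.

608 ms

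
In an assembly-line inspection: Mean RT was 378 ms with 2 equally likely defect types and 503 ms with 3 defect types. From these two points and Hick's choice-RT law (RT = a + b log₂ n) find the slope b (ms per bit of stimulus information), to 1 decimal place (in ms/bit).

Slope: b = (503 − 378) / (log₂ 3 − log₂ 2) = 125/0.5850 = 213.689 ms/bit.

213.7 ms/bit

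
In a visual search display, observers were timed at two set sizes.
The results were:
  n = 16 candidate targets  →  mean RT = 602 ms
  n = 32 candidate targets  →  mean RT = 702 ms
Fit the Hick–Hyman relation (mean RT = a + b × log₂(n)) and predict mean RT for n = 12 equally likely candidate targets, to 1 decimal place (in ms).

RT is linear in log₂ n, so two points fix the line:
  b = (702 − 602) / (log₂ 32 − log₂ 16) = 100 / (5 − 4) = 100.000 ms/bit
  a = 602 − 100.000 × 4 = 202.000 ms
Then RT(12) = 202.000 + 100.000 × log₂ 12 = 202.000 + 100.000 × 3.5850 ≈ 560.496 ms.

560.5 ms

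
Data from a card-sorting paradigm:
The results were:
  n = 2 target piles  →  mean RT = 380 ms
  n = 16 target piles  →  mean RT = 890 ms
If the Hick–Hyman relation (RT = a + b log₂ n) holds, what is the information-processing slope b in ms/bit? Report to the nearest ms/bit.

The slope on a log₂ axis is (890 − 380) / (4 − 1) = 170 ms/bit.

170 ms/bit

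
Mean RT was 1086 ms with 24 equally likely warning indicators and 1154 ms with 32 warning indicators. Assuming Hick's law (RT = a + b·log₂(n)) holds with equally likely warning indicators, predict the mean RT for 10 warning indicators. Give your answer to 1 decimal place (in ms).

879.1 ms

Solve the two-equation system in a and b:
  b = (1154 − 1086) / (log₂ 32 − log₂ 24) = 68 / (5 − 4.5850) = 163.841 ms/bit
  a = 1086 − 163.841 × 4.5850 = 334.797 ms
Then RT(10) = 334.797 + 163.841 × log₂ 10 = 334.797 + 163.841 × 3.3219 ≈ 879.064 ms.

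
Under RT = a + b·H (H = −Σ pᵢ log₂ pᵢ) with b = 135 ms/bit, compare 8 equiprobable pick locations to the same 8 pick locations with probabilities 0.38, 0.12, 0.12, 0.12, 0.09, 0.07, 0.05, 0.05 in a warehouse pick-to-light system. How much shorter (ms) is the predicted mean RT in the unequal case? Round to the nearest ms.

Equiprobable entropy H₀ = log₂ 8 = 3.0000 bits.
Skewed entropy H = −Σ pᵢ log₂ pᵢ = 2.6451 bits.
ΔRT = b·(H₀ − H) = 135 × 0.3549 = 47.92 ms.

48 ms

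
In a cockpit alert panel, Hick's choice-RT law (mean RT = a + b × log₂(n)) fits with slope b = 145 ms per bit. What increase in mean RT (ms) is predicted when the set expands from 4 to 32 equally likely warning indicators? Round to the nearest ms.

435 ms

The intercept a cancels: ΔRT = b·(log₂ n₂ − log₂ n₁) = b·log₂(n₂/n₁).
log₂(32) − log₂(4) = log₂(32/4) = log₂(8) = 3.
ΔRT = 145 × 3.0000 = 435.000 ms.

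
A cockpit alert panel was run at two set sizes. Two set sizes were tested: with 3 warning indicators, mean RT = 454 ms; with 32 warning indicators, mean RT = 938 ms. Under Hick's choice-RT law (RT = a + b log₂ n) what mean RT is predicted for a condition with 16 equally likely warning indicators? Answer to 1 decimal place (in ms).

796.3 ms

With log₂ n on the abscissa the relation is linear; from the two conditions:
  b = (938 − 454) / (log₂ 32 − log₂ 3) = 484 / (5 − 1.5850) = 141.726 ms/bit
  a = 454 − 141.726 × 1.5850 = 229.369 ms
Then RT(16) = 229.369 + 141.726 × log₂ 16 = 229.369 + 141.726 × 4 ≈ 796.274 ms.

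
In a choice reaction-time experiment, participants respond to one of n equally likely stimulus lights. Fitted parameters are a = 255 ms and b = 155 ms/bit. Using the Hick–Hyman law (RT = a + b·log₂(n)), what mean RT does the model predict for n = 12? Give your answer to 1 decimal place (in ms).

log₂(12) = 3.5850 bits, so RT = 255 + 155 × 3.5850 ≈ 810.669 ms.

810.7 ms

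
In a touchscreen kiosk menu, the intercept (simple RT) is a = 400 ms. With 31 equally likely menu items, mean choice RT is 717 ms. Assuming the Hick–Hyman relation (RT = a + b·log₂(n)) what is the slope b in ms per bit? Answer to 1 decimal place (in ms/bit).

64.0 ms/bit

log₂(31) = 4.9542 bits.
b = (RT − a)/log₂ n = (717 − 400) / 4.9542 = 63.986 ms/bit.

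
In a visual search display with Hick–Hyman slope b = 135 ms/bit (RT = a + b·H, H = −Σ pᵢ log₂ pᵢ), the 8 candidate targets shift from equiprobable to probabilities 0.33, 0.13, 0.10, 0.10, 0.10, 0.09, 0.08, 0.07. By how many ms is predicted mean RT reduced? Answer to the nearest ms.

Equiprobable entropy H₀ = log₂ 8 = 3.0000 bits.
Skewed entropy H = −Σ pᵢ log₂ pᵢ = 2.7798 bits.
ΔRT = b·(H₀ − H) = 135 × 0.2202 = 29.73 ms.

30 ms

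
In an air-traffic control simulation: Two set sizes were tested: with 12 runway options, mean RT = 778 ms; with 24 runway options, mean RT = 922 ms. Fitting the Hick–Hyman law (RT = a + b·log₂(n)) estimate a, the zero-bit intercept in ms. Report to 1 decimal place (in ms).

b = (RT₂ − RT₁)/(log₂ n₂ − log₂ n₁) = (922 − 778)/(4.5850 − 3.5850) = 144.000 ms/bit.
a = RT₁ − b·log₂ n₁ = 778 − 144.000 × 3.5850 = 261.765 ms.

261.8 ms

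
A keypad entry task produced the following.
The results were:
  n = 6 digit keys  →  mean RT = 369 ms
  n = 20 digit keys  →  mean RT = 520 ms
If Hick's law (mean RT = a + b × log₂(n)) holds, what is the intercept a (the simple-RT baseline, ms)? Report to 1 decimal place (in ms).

Slope: b = (520 − 369) / (log₂ 20 − log₂ 6) = 151/1.7370 = 86.933 ms/bit.
Intercept: a = 369 − 86.933·log₂(6) = 144.281 ms.

144.3 ms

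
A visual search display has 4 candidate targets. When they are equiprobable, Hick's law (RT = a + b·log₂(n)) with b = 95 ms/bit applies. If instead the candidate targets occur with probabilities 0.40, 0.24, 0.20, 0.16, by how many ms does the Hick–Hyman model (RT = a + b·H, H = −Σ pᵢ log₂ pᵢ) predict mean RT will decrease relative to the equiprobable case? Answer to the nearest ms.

9 ms

Equiprobable entropy H₀ = log₂ 4 = 2.0000 bits.
Skewed entropy H = −Σ pᵢ log₂ pᵢ = 1.9103 bits.
ΔRT = b·(H₀ − H) = 95 × 0.0897 = 8.52 ms.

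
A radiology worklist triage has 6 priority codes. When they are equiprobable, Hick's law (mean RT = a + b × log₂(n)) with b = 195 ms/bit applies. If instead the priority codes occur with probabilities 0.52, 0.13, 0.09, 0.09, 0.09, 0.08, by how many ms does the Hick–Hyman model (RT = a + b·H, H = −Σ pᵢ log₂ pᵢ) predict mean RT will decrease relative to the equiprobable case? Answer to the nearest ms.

94 ms

Equiprobable entropy H₀ = log₂ 6 = 2.5850 bits.
Skewed entropy H = −Σ pᵢ log₂ pᵢ = 2.1027 bits.
ΔRT = b·(H₀ − H) = 195 × 0.4823 = 94.04 ms.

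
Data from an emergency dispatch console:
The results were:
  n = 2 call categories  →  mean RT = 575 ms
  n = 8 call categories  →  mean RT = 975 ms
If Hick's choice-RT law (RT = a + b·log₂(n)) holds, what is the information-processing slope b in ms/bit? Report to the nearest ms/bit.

200 ms/bit

Slope: b = (975 − 575) / (log₂ 8 − log₂ 2) = 400/2.0000 = 200 ms/bit.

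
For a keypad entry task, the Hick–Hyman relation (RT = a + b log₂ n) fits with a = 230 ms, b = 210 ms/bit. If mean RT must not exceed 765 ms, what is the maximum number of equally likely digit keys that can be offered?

Information budget: (765 − 230)/210 = 2.5476 bits, so n ≤ 2^2.5476 = 5.847 → at most 5.

5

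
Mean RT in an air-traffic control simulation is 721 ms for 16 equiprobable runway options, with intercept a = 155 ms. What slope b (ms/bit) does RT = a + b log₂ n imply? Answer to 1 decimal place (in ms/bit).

141.5 ms/bit

16 alternatives carry log₂ 16 = 4 bits; the choice cost is 721 − 155 = 566 ms, so b = 566/4 = 141.500 ms/bit.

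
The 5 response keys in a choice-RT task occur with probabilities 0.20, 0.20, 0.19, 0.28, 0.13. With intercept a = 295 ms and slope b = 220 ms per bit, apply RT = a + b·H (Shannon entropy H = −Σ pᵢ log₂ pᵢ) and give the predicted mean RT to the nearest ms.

Entropy contributions −pᵢ log₂ pᵢ: 0.4644, 0.4644, 0.4552, 0.5142, 0.3826; sum H = 2.2809 bits.
RT = a + bH = 295 + 220·2.2809 = 796.79 ms.

797 ms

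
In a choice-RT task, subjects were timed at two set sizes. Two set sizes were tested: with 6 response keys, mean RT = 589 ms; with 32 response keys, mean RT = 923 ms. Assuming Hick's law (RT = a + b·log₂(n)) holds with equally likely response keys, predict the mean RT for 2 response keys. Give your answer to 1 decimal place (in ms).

With log₂ n on the abscissa the relation is linear; from the two conditions:
  b = (923 − 589) / (log₂ 32 − log₂ 6) = 334 / (5 − 2.5850) = 138.300 ms/bit
  a = 589 − 138.300 × 2.5850 = 231.499 ms
Then RT(2) = 231.499 + 138.300 × log₂ 2 = 231.499 + 138.300 × 1 ≈ 369.799 ms.

369.8 ms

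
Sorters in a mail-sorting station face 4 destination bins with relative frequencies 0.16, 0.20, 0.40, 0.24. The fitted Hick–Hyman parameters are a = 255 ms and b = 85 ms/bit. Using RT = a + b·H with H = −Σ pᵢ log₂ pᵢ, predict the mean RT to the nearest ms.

Entropy contributions −pᵢ log₂ pᵢ: 0.4230, 0.4644, 0.5288, 0.4941; sum H = 1.9103 bits.
RT = a + bH = 255 + 85·1.9103 = 417.38 ms.

417 ms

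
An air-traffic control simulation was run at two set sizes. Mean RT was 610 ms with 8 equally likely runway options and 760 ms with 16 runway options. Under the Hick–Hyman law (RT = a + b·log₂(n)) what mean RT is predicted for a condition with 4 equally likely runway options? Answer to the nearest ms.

460 ms

RT is linear in log₂ n, so two points fix the line:
  b = (760 − 610) / (log₂ 16 − log₂ 8) = 150 / (4 − 3) = 150 ms/bit
  a = 610 − 150 × 3 = 160 ms
Then RT(4) = 160 + 150 × log₂ 4 = 160 + 150 × 2 ≈ 460.000 ms.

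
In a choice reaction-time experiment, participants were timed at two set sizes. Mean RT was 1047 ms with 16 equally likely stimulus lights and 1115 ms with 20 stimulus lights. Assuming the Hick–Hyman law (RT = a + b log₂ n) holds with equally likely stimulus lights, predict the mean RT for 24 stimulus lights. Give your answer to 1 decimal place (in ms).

1170.6 ms

Fit slope and intercept:
  b = (1115 − 1047) / (log₂ 20 − log₂ 16) = 68 / (4.3219 − 4) = 211.227 ms/bit
  a = 1047 − 211.227 × 4 = 202.091 ms
Then RT(24) = 202.091 + 211.227 × log₂ 24 = 202.091 + 211.227 × 4.5850 ≈ 1170.560 ms.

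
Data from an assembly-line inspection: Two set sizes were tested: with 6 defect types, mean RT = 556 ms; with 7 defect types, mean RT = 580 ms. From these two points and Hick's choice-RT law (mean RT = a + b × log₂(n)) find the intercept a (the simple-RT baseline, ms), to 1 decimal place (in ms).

277.0 ms

The slope on a log₂ axis is (580 − 556) / (2.8074 − 2.5850) = 107.917 ms/bit.
a = RT₁ − b·log₂ n₁ = 556 − 107.917 × 2.5850 = 277.038 ms.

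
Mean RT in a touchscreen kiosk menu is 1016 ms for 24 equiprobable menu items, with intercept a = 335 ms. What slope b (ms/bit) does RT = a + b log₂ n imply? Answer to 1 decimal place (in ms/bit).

148.5 ms/bit

24 alternatives carry log₂ 24 = 4.5850 bits; the choice cost is 1016 − 335 = 681 ms, so b = 681/4.5850 = 148.529 ms/bit.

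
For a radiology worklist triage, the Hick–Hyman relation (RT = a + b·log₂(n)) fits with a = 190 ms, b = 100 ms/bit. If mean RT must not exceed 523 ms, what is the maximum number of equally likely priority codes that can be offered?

10

100·log₂ n ≤ 523 − 190 = 333, giving log₂ n ≤ 3.3300 and n ≤ 10.056. The largest whole number is 10.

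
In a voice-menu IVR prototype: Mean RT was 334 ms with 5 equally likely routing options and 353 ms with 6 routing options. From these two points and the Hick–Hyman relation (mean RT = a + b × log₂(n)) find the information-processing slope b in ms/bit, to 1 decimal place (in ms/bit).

b = (RT₂ − RT₁)/(log₂ n₂ − log₂ n₁) = (353 − 334)/(2.5850 − 2.3219) = 72.234 ms/bit.

72.2 ms/bit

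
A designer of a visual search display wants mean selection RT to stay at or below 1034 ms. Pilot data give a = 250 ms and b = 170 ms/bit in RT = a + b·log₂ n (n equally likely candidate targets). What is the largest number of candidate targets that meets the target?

Information budget: (1034 − 250)/170 = 4.6118 bits, so n ≤ 2^4.6118 = 24.450 → at most 24.

24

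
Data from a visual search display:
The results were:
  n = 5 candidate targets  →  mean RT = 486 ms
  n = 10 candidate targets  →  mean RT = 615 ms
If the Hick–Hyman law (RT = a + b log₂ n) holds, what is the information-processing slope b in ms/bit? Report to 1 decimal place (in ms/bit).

b = (RT₂ − RT₁)/(log₂ n₂ − log₂ n₁) = (615 − 486)/(3.3219 − 2.3219) = 129.000 ms/bit.

129.0 ms/bit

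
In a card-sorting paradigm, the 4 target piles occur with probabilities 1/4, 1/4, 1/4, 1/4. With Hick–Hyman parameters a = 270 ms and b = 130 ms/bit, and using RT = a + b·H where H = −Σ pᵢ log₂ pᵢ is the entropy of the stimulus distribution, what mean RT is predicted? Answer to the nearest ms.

530 ms

Each term −pᵢ log₂ pᵢ: 0.25·2 + 0.25·2 + 0.25·2 + 0.25·2; summed, H = 2.000 bits.
Mean RT = a + bH = 270 + 130·2.000 = 530.00 ms.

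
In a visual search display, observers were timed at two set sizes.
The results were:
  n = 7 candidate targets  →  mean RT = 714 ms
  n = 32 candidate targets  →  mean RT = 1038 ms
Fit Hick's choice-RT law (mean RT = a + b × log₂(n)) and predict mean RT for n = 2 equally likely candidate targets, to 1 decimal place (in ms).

446.9 ms

RT is linear in log₂ n, so two points fix the line:
  b = (1038 − 714) / (log₂ 32 − log₂ 7) = 324 / (5 − 2.8074) = 147.767 ms/bit
  a = 714 − 147.767 × 2.8074 = 299.166 ms
Then RT(2) = 299.166 + 147.767 × log₂ 2 = 299.166 + 147.767 × 1 ≈ 446.933 ms.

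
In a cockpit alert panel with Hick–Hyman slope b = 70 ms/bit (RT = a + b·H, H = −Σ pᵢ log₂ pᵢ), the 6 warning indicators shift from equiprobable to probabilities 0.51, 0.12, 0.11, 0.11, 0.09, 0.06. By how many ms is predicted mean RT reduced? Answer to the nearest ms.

33 ms

Equiprobable entropy H₀ = log₂ 6 = 2.5850 bits.
Skewed entropy H = −Σ pᵢ log₂ pᵢ = 2.1193 bits.
ΔRT = b·(H₀ − H) = 70 × 0.4657 = 32.60 ms.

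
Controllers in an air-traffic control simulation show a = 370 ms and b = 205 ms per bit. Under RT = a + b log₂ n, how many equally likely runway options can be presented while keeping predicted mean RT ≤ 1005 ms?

205·log₂ n ≤ 1005 − 370 = 635, giving log₂ n ≤ 3.0976 and n ≤ 8.560. The largest whole number is 8.

8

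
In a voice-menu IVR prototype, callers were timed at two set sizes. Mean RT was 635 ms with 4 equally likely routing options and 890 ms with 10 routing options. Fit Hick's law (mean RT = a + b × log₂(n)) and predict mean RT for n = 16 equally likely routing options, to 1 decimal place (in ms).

RT is linear in log₂ n, so two points fix the line:
  b = (890 − 635) / (log₂ 10 − log₂ 4) = 255 / (3.3219 − 2) = 192.900 ms/bit
  a = 635 − 192.900 × 2 = 249.200 ms
Then RT(16) = 249.200 + 192.900 × log₂ 16 = 249.200 + 192.900 × 4 ≈ 1020.800 ms.

1020.8 ms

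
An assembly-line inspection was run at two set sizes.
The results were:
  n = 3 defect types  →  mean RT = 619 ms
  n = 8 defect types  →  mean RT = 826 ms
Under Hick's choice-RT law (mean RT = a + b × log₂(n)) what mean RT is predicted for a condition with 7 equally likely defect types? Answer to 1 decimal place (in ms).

Solve the two-equation system in a and b:
  b = (826 − 619) / (log₂ 8 − log₂ 3) = 207 / (3 − 1.5850) = 146.286 ms/bit
  a = 619 − 146.286 × 1.5850 = 387.142 ms
Then RT(7) = 387.142 + 146.286 × log₂ 7 = 387.142 + 146.286 × 2.8074 ≈ 797.819 ms.

797.8 ms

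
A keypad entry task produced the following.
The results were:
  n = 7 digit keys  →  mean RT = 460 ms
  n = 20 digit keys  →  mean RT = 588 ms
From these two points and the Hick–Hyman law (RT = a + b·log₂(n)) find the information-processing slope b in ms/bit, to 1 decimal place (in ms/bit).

84.5 ms/bit

b = (RT₂ − RT₁)/(log₂ n₂ − log₂ n₁) = (588 − 460)/(4.3219 − 2.8074) = 84.512 ms/bit.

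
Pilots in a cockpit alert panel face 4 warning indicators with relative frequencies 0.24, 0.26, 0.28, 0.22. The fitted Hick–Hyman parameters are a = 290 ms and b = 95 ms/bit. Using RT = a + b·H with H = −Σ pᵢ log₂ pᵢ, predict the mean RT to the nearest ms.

H = 0.24·log₂(1/0.24) + 0.26·log₂(1/0.26) + 0.28·log₂(1/0.28) + 0.22·log₂(1/0.22) = 1.9942 bits.
RT = 290 + 95 × 1.9942 = 479.45 ms.

479 ms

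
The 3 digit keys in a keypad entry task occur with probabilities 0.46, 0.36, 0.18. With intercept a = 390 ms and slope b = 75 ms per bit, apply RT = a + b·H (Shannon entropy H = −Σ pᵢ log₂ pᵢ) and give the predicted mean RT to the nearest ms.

502 ms

H = 0.46·log₂(1/0.46) + 0.36·log₂(1/0.36) + 0.18·log₂(1/0.18) = 1.4913 bits.
RT = 390 + 75 × 1.4913 = 501.84 ms.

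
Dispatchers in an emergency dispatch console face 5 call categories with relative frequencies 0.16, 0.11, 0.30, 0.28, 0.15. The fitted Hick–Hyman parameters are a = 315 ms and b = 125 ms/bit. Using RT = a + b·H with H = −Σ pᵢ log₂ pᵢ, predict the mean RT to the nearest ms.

Entropy contributions −pᵢ log₂ pᵢ: 0.4230, 0.3503, 0.5211, 0.5142, 0.4105; sum H = 2.2192 bits.
RT = a + bH = 315 + 125·2.2192 = 592.39 ms.

592 ms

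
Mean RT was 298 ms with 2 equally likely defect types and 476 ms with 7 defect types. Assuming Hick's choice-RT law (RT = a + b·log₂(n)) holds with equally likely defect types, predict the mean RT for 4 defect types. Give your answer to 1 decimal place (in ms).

With log₂ n on the abscissa the relation is linear; from the two conditions:
  b = (476 − 298) / (log₂ 7 − log₂ 2) = 178 / (2.8074 − 1) = 98.486 ms/bit
  a = 298 − 98.486 × 1 = 199.514 ms
Then RT(4) = 199.514 + 98.486 × log₂ 4 = 199.514 + 98.486 × 2 ≈ 396.486 ms.

396.5 ms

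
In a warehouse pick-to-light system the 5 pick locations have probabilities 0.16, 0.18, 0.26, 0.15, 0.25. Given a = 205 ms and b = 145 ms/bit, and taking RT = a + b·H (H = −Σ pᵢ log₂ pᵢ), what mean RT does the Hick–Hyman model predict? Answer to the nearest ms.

536 ms

Entropy contributions −pᵢ log₂ pᵢ: 0.4230, 0.4453, 0.5053, 0.4105, 0.5000; sum H = 2.2842 bits.
RT = a + bH = 205 + 145·2.2842 = 536.20 ms.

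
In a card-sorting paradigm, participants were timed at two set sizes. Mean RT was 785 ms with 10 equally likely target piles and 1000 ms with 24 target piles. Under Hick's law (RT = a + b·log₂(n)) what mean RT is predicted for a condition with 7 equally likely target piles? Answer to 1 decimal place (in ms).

697.4 ms

RT is linear in log₂ n, so two points fix the line:
  b = (1000 − 785) / (log₂ 24 − log₂ 10) = 215 / (4.5850 − 3.3219) = 170.225 ms/bit
  a = 785 − 170.225 × 3.3219 = 219.525 ms
Then RT(7) = 219.525 + 170.225 × log₂ 7 = 219.525 + 170.225 × 2.8074 ≈ 697.407 ms.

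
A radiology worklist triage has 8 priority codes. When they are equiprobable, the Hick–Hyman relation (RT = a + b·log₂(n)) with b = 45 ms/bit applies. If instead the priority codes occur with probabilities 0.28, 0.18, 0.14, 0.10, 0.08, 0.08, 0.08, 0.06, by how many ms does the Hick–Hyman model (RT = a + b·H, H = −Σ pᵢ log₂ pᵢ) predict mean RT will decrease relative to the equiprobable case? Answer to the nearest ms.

9 ms

The RT saving is b·ΔH. Equiprobable H₀ = log₂(8) = 3.0000 bits; with the given probabilities H = 2.8069 bits.
b·(H₀ − H) = 45 × (3.0000 − 2.8069) = 8.69 ms.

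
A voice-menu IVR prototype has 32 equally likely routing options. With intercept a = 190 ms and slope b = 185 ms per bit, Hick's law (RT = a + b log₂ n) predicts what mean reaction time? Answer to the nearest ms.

log₂(32) = 5 bits, so RT = 190 + 185 × 5 ≈ 1115.000 ms.

1115 ms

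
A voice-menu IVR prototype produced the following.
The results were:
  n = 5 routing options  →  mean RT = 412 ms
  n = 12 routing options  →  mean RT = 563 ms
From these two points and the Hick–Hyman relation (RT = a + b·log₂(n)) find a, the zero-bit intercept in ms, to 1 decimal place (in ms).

134.4 ms

The slope on a log₂ axis is (563 − 412) / (3.5850 − 2.3219) = 119.553 ms/bit.
a = RT₁ − b·log₂ n₁ = 412 − 119.553 × 2.3219 = 134.406 ms.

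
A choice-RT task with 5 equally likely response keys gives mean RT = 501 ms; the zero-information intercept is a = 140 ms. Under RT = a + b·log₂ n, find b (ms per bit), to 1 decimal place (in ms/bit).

b = (501 − 140) / log₂(5) = 361 / 2.3219 = 155.474 ms/bit.

155.5 ms/bit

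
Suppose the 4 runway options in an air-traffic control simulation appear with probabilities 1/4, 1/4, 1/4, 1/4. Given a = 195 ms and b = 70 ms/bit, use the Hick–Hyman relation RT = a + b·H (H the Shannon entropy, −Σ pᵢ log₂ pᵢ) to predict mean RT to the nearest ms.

335 ms

H = −Σ pᵢ log₂ pᵢ = 0.25·2 + 0.25·2 + 0.25·2 + 0.25·2 = 2.000 bits.
RT = 195 + 70 × 2.000 = 335.00 ms.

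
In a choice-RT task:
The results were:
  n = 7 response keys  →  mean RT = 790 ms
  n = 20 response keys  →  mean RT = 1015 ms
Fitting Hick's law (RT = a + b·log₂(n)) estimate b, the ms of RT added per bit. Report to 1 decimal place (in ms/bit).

b = (RT₂ − RT₁)/(log₂ n₂ − log₂ n₁) = (1015 − 790)/(4.3219 − 2.8074) = 148.557 ms/bit.

148.6 ms/bit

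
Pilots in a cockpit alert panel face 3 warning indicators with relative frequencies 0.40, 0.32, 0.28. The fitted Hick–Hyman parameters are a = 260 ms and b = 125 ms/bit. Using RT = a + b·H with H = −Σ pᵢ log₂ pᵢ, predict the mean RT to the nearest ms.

456 ms

Entropy contributions −pᵢ log₂ pᵢ: 0.5288, 0.5260, 0.5142; sum H = 1.5690 bits.
RT = a + bH = 260 + 125·1.5690 = 456.13 ms.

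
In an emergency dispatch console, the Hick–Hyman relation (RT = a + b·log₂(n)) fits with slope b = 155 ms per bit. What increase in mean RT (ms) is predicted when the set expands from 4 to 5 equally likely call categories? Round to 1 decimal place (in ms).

ΔRT = (a + b log₂ n₂) − (a + b log₂ n₁) = b·(log₂ n₂ − log₂ n₁).
log₂(5) − log₂(4) = 2.3219 − 2 = 0.3219.
ΔRT = 155 × 0.3219 = 49.899 ms.

49.9 ms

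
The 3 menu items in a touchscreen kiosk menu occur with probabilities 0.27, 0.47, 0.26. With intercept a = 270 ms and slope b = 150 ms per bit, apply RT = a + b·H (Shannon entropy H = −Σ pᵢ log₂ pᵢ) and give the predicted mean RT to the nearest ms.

Entropy contributions −pᵢ log₂ pᵢ: 0.5100, 0.5120, 0.5053; sum H = 1.5273 bits.
RT = a + bH = 270 + 150·1.5273 = 499.09 ms.

499 ms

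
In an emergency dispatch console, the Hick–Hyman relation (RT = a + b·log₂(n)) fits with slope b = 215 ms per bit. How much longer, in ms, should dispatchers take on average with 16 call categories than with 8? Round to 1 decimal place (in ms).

215.0 ms

ΔRT = (a + b log₂ n₂) − (a + b log₂ n₁) = b·(log₂ n₂ − log₂ n₁).
log₂(16) − log₂(8) = log₂(16/8) = log₂(2) = 1.
ΔRT = 215 × 1.0000 = 215.000 ms.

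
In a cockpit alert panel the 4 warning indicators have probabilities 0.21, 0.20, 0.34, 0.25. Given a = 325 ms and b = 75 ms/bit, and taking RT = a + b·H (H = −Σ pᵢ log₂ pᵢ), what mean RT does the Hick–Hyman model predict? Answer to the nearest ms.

H = 0.21·log₂(1/0.21) + 0.20·log₂(1/0.20) + 0.34·log₂(1/0.34) + 0.25·log₂(1/0.25) = 1.9664 bits.
RT = 325 + 75 × 1.9664 = 472.48 ms.

472 ms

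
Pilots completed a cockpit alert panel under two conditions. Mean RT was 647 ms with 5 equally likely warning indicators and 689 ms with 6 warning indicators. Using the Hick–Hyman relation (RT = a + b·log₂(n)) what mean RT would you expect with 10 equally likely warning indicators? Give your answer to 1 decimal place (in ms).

806.7 ms

Fit slope and intercept:
  b = (689 − 647) / (log₂ 6 − log₂ 5) = 42 / (2.5850 − 2.3219) = 159.675 ms/bit
  a = 647 − 159.675 × 2.3219 = 276.246 ms
Then RT(10) = 276.246 + 159.675 × log₂ 10 = 276.246 + 159.675 × 3.3219 ≈ 806.675 ms.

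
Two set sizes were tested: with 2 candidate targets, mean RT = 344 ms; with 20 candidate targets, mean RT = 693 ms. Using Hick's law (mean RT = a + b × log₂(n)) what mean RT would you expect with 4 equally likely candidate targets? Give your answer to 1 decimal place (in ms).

449.1 ms

With log₂ n on the abscissa the relation is linear; from the two conditions:
  b = (693 − 344) / (log₂ 20 − log₂ 2) = 349 / (4.3219 − 1) = 105.059 ms/bit
  a = 344 − 105.059 × 1 = 238.941 ms
Then RT(4) = 238.941 + 105.059 × log₂ 4 = 238.941 + 105.059 × 2 ≈ 449.059 ms.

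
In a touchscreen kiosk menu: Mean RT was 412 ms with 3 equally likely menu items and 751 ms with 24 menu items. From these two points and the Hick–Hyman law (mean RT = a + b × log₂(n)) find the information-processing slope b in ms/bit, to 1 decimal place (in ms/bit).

113.0 ms/bit

b = (RT₂ − RT₁)/(log₂ n₂ − log₂ n₁) = (751 − 412)/(4.5850 − 1.5850) = 113.000 ms/bit.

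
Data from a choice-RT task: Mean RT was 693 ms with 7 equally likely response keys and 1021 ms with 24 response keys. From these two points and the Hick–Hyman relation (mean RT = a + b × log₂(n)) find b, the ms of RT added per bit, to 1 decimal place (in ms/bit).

The slope on a log₂ axis is (1021 − 693) / (4.5850 − 2.8074) = 184.518 ms/bit.

184.5 ms/bit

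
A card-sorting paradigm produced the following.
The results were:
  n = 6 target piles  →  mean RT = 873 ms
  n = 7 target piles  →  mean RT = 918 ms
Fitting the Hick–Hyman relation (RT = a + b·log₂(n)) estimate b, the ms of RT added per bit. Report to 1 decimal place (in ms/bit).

Slope: b = (918 − 873) / (log₂ 7 − log₂ 6) = 45/0.2224 = 202.345 ms/bit.

202.3 ms/bit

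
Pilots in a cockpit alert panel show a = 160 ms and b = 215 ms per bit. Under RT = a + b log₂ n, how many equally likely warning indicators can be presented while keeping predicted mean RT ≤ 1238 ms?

32

Information budget: (1238 − 160)/215 = 5.0140 bits, so n ≤ 2^5.0140 = 32.311 → at most 32.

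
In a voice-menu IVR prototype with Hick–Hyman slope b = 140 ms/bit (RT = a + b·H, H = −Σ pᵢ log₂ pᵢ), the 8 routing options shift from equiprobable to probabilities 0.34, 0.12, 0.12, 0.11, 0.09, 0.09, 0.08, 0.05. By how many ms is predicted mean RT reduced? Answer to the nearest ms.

Equiprobable entropy H₀ = log₂ 8 = 3.0000 bits.
Skewed entropy H = −Σ pᵢ log₂ pᵢ = 2.7465 bits.
ΔRT = b·(H₀ − H) = 140 × 0.2535 = 35.49 ms.

35 ms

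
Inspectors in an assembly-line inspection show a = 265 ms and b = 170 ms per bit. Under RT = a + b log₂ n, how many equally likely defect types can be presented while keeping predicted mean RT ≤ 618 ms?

Information budget: (618 − 265)/170 = 2.0765 bits, so n ≤ 2^2.0765 = 4.218 → at most 4.

4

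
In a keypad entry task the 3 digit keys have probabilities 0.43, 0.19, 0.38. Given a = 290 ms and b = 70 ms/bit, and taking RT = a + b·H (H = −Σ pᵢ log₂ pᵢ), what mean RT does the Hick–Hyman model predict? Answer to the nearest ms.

396 ms

H = 0.43·log₂(1/0.43) + 0.19·log₂(1/0.19) + 0.38·log₂(1/0.38) = 1.5092 bits.
RT = 290 + 70 × 1.5092 = 395.65 ms.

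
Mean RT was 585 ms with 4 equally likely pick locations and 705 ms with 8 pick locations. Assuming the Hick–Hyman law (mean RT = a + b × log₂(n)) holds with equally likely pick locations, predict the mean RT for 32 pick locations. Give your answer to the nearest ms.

RT is linear in log₂ n, so two points fix the line:
  b = (705 − 585) / (log₂ 8 − log₂ 4) = 120 / (3 − 2) = 120 ms/bit
  a = 585 − 120 × 2 = 345 ms
Then RT(32) = 345 + 120 × log₂ 32 = 345 + 120 × 5 ≈ 945.000 ms.

945 ms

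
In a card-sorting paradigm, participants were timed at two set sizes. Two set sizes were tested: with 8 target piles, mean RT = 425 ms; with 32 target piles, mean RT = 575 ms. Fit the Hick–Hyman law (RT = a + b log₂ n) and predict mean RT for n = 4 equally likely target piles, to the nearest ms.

Solve the two-equation system in a and b:
  b = (575 − 425) / (log₂ 32 − log₂ 8) = 150 / (5 − 3) = 75 ms/bit
  a = 425 − 75 × 3 = 200 ms
Then RT(4) = 200 + 75 × log₂ 4 = 200 + 75 × 2 ≈ 350.000 ms.

350 ms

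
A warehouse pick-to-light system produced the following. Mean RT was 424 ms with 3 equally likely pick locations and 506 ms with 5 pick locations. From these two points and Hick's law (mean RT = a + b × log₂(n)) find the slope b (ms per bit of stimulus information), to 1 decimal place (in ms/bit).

The slope on a log₂ axis is (506 − 424) / (2.3219 − 1.5850) = 111.267 ms/bit.

111.3 ms/bit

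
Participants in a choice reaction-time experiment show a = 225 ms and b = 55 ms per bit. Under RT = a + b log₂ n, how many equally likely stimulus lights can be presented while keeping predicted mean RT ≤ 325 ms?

Information budget: (325 − 225)/55 = 1.8182 bits, so n ≤ 2^1.8182 = 3.526 → at most 3.

3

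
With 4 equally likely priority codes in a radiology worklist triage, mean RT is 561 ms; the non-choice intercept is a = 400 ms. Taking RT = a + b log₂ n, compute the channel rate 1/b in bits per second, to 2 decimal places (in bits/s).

12.42 bits/s

Choice component = 561 − 400 = 161 ms over log₂(4) = 2 bits.
b = 161 / 2 = 80.500 ms/bit, so 1/b = 12.422 bits/s.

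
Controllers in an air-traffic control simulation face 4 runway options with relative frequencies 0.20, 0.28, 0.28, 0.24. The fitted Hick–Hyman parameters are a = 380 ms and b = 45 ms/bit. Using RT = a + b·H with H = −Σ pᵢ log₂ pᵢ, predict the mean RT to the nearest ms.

H = 0.20·log₂(1/0.20) + 0.28·log₂(1/0.28) + 0.28·log₂(1/0.28) + 0.24·log₂(1/0.24) = 1.9870 bits.
RT = 380 + 45 × 1.9870 = 469.41 ms.

469 ms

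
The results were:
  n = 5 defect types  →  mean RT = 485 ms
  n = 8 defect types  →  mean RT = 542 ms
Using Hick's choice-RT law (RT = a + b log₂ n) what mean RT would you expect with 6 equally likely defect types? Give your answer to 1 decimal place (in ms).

With log₂ n on the abscissa the relation is linear; from the two conditions:
  b = (542 − 485) / (log₂ 8 − log₂ 5) = 57 / (3 − 2.3219) = 84.062 ms/bit
  a = 485 − 84.062 × 2.3219 = 289.814 ms
Then RT(6) = 289.814 + 84.062 × log₂ 6 = 289.814 + 84.062 × 2.5850 ≈ 507.111 ms.

507.1 ms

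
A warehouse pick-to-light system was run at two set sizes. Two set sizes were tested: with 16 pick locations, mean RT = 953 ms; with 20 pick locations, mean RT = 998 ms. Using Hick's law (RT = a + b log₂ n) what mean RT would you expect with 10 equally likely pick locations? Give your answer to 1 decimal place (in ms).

858.2 ms

With log₂ n on the abscissa the relation is linear; from the two conditions:
  b = (998 − 953) / (log₂ 20 − log₂ 16) = 45 / (4.3219 − 4) = 139.783 ms/bit
  a = 953 − 139.783 × 4 = 393.869 ms
Then RT(10) = 393.869 + 139.783 × log₂ 10 = 393.869 + 139.783 × 3.3219 ≈ 858.217 ms.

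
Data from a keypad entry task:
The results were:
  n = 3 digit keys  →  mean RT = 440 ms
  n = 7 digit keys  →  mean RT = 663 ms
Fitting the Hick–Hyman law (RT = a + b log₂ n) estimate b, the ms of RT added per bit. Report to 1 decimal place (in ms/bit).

b = (RT₂ − RT₁)/(log₂ n₂ − log₂ n₁) = (663 − 440)/(2.8074 − 1.5850) = 182.429 ms/bit.

182.4 ms/bit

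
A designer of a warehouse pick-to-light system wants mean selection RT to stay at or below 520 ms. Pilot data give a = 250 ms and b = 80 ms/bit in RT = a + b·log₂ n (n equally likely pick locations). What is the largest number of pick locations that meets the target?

Information budget: (520 − 250)/80 = 3.3750 bits, so n ≤ 2^3.3750 = 10.375 → at most 10.

10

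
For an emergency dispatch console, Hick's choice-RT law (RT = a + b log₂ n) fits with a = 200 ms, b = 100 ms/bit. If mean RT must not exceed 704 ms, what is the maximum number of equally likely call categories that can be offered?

Set 200 + 100·log₂ n ≤ 704 → log₂ n ≤ (704 − 200)/100 = 5.0400.
So n ≤ 2^5.0400 = 32.900; the largest integer n is 32.

32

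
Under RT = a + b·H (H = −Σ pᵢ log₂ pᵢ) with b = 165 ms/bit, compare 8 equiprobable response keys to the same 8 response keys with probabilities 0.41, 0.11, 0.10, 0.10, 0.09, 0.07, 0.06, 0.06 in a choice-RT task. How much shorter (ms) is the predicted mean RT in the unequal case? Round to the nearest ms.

The RT saving is b·ΔH. Equiprobable H₀ = log₂(8) = 3.0000 bits; with the given probabilities H = 2.6103 bits.
b·(H₀ − H) = 165 × (3.0000 − 2.6103) = 64.30 ms.

64 ms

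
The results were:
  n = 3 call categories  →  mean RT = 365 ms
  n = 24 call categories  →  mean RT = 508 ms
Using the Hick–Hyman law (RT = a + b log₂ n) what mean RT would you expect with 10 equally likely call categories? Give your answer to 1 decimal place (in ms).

With log₂ n on the abscissa the relation is linear; from the two conditions:
  b = (508 − 365) / (log₂ 24 − log₂ 3) = 143 / (4.5850 − 1.5850) = 47.667 ms/bit
  a = 365 − 47.667 × 1.5850 = 289.450 ms
Then RT(10) = 289.450 + 47.667 × log₂ 10 = 289.450 + 47.667 × 3.3219 ≈ 447.795 ms.

447.8 ms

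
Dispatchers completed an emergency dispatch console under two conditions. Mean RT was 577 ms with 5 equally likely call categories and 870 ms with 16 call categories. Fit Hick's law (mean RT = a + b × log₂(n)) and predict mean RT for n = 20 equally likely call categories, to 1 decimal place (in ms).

926.2 ms

With log₂ n on the abscissa the relation is linear; from the two conditions:
  b = (870 − 577) / (log₂ 16 − log₂ 5) = 293 / (4 − 2.3219) = 174.605 ms/bit
  a = 577 − 174.605 × 2.3219 = 171.579 ms
Then RT(20) = 171.579 + 174.605 × log₂ 20 = 171.579 + 174.605 × 4.3219 ≈ 926.210 ms.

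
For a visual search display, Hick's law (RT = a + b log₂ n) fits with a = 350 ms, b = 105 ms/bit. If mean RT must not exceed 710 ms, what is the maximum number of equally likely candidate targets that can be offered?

Set 350 + 105·log₂ n ≤ 710 → log₂ n ≤ (710 − 350)/105 = 3.4286.
So n ≤ 2^3.4286 = 10.767; the largest integer n is 10.

10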